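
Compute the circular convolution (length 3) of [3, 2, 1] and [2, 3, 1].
Use y[k] = Σ_j u[j]·v[(k-j) mod 3]. y[0] = 3×2 + 2×1 + 1×3 = 11; y[1] = 3×3 + 2×2 + 1×1 = 14; y[2] = 3×1 + 2×3 + 1×2 = 11. Result: [11, 14, 11]

[11, 14, 11]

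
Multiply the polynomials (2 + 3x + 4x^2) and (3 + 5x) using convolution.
Ascending coefficients: a = [2, 3, 4], b = [3, 5]. c[0] = 2×3 = 6; c[1] = 2×5 + 3×3 = 19; c[2] = 3×5 + 4×3 = 27; c[3] = 4×5 = 20. Result coefficients: [6, 19, 27, 20] → 6 + 19x + 27x^2 + 20x^3

6 + 19x + 27x^2 + 20x^3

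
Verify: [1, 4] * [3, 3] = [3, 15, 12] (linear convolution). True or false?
Recompute linear convolution of [1, 4] and [3, 3]: y[0] = 1×3 = 3; y[1] = 1×3 + 4×3 = 15; y[2] = 4×3 = 12 → [3, 15, 12]. Given [3, 15, 12] matches, so answer: Yes

Yes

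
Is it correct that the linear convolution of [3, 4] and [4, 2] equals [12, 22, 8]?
Recompute linear convolution of [3, 4] and [4, 2]: y[0] = 3×4 = 12; y[1] = 3×2 + 4×4 = 22; y[2] = 4×2 = 8 → [12, 22, 8]. Given [12, 22, 8] matches, so answer: Yes

Yes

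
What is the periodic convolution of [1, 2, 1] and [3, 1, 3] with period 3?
Use y[k] = Σ_j f[j]·g[(k-j) mod 3]. y[0] = 1×3 + 2×3 + 1×1 = 10; y[1] = 1×1 + 2×3 + 1×3 = 10; y[2] = 1×3 + 2×1 + 1×3 = 8. Result: [10, 10, 8]

[10, 10, 8]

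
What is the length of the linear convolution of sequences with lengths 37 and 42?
Linear/full convolution length: m + n - 1 = 37 + 42 - 1 = 78

78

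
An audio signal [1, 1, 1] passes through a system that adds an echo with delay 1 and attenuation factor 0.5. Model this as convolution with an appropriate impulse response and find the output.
Direct-path + delayed-attenuated-path model → impulse response h = [1, 0.5] (1 at lag 0, 0.5 at lag 1). Output y[n] = x[n] + 0.5·x[n - 1] (with x[n] = 0 outside 0..2): y[0] = 1 + 0.5×0 = 1; y[1] = 1 + 0.5×1 = 1.5; y[2] = 1 + 0.5×1 = 1.5; y[3] = 0 + 0.5×1 = 0.5. So y = [1, 1.5, 1.5, 0.5]

[1, 1.5, 1.5, 0.5]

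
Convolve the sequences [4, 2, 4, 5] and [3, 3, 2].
y[0] = 4×3 = 12; y[1] = 4×3 + 2×3 = 18; y[2] = 4×2 + 2×3 + 4×3 = 26; y[3] = 2×2 + 4×3 + 5×3 = 31; y[4] = 4×2 + 5×3 = 23; y[5] = 5×2 = 10

[12, 18, 26, 31, 23, 10]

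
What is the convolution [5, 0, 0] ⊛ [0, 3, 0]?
y[0] = 5×0 = 0; y[1] = 5×3 + 0×0 = 15; y[2] = 5×0 + 0×3 + 0×0 = 0; y[3] = 0×0 + 0×3 = 0; y[4] = 0×0 = 0

[0, 15, 0, 0, 0]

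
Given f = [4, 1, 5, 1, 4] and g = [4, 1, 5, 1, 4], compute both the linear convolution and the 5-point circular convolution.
Linear: y_lin[0] = 4×4 = 16; y_lin[1] = 4×1 + 1×4 = 8; y_lin[2] = 4×5 + 1×1 + 5×4 = 41; y_lin[3] = 4×1 + 1×5 + 5×1 + 1×4 = 18; y_lin[4] = 4×4 + 1×1 + 5×5 + 1×1 + 4×4 = 59; y_lin[5] = 1×4 + 5×1 + 1×5 + 4×1 = 18; y_lin[6] = 5×4 + 1×1 + 4×5 = 41; y_lin[7] = 1×4 + 4×1 = 8; y_lin[8] = 4×4 = 16 → [16, 8, 41, 18, 59, 18, 41, 8, 16]. Circular (length 5): y[0] = 4×4 + 1×4 + 5×1 + 1×5 + 4×1 = 34; y[1] = 4×1 + 1×4 + 5×4 + 1×1 + 4×5 = 49; y[2] = 4×5 + 1×1 + 5×4 + 1×4 + 4×1 = 49; y[3] = 4×1 + 1×5 + 5×1 + 1×4 + 4×4 = 34; y[4] = 4×4 + 1×1 + 5×5 + 1×1 + 4×4 = 59 → [34, 49, 49, 34, 59]

Linear: [16, 8, 41, 18, 59, 18, 41, 8, 16], Circular: [34, 49, 49, 34, 59]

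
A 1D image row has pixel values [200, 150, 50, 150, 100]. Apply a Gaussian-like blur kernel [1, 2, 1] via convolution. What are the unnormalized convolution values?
Convolve image row [200, 150, 50, 150, 100] with kernel [1, 2, 1]: y[0] = 200×1 = 200; y[1] = 200×2 + 150×1 = 550; y[2] = 200×1 + 150×2 + 50×1 = 550; y[3] = 150×1 + 50×2 + 150×1 = 400; y[4] = 50×1 + 150×2 + 100×1 = 450; y[5] = 150×1 + 100×2 = 350; y[6] = 100×1 = 100 → [200, 550, 550, 400, 450, 350, 100]. Normalization factor = sum(kernel) = 4.

[200, 550, 550, 400, 450, 350, 100]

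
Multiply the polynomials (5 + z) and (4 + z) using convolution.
Ascending coefficients: a = [5, 1], b = [4, 1]. c[0] = 5×4 = 20; c[1] = 5×1 + 1×4 = 9; c[2] = 1×1 = 1. Result coefficients: [20, 9, 1] → 20 + 9z + z^2

20 + 9z + z^2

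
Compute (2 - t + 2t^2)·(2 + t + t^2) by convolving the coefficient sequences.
Ascending coefficients: a = [2, -1, 2], b = [2, 1, 1]. c[0] = 2×2 = 4; c[1] = 2×1 + -1×2 = 0; c[2] = 2×1 + -1×1 + 2×2 = 5; c[3] = -1×1 + 2×1 = 1; c[4] = 2×1 = 2. Result coefficients: [4, 0, 5, 1, 2] → 4 + 5t^2 + t^3 + 2t^4

4 + 5t^2 + t^3 + 2t^4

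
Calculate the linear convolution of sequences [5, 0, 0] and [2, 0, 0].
y[0] = 5×2 = 10; y[1] = 5×0 + 0×2 = 0; y[2] = 5×0 + 0×0 + 0×2 = 0; y[3] = 0×0 + 0×0 = 0; y[4] = 0×0 = 0

[10, 0, 0, 0, 0]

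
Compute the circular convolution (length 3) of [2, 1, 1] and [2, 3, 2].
Use y[k] = Σ_j x[j]·h[(k-j) mod 3]. y[0] = 2×2 + 1×2 + 1×3 = 9; y[1] = 2×3 + 1×2 + 1×2 = 10; y[2] = 2×2 + 1×3 + 1×2 = 9. Result: [9, 10, 9]

[9, 10, 9]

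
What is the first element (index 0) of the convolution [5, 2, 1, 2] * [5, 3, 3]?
Use y[k] = Σ_i a[i]·b[k-i] at k=0. y[0] = 5×5 = 25

25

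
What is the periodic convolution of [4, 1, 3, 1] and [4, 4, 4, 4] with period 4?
Use y[k] = Σ_j s[j]·t[(k-j) mod 4]. y[0] = 4×4 + 1×4 + 3×4 + 1×4 = 36; y[1] = 4×4 + 1×4 + 3×4 + 1×4 = 36; y[2] = 4×4 + 1×4 + 3×4 + 1×4 = 36; y[3] = 4×4 + 1×4 + 3×4 + 1×4 = 36. Result: [36, 36, 36, 36]

[36, 36, 36, 36]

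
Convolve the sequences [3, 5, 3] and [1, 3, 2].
y[0] = 3×1 = 3; y[1] = 3×3 + 5×1 = 14; y[2] = 3×2 + 5×3 + 3×1 = 24; y[3] = 5×2 + 3×3 = 19; y[4] = 3×2 = 6

[3, 14, 24, 19, 6]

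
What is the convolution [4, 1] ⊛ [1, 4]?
y[0] = 4×1 = 4; y[1] = 4×4 + 1×1 = 17; y[2] = 1×4 = 4

[4, 17, 4]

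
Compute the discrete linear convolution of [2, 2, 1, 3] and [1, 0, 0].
y[0] = 2×1 = 2; y[1] = 2×0 + 2×1 = 2; y[2] = 2×0 + 2×0 + 1×1 = 1; y[3] = 2×0 + 1×0 + 3×1 = 3; y[4] = 1×0 + 3×0 = 0; y[5] = 3×0 = 0

[2, 2, 1, 3, 0, 0]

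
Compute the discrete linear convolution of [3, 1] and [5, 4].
y[0] = 3×5 = 15; y[1] = 3×4 + 1×5 = 17; y[2] = 1×4 = 4

[15, 17, 4]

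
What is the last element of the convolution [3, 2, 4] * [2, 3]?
Use y[k] = Σ_i a[i]·b[k-i] at k=3. y[3] = 4×3 = 12

12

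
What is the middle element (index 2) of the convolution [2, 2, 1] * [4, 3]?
Use y[k] = Σ_i a[i]·b[k-i] at k=2. y[2] = 2×3 + 1×4 = 10

10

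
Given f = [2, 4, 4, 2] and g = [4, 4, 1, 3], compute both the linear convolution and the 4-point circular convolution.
Linear: y_lin[0] = 2×4 = 8; y_lin[1] = 2×4 + 4×4 = 24; y_lin[2] = 2×1 + 4×4 + 4×4 = 34; y_lin[3] = 2×3 + 4×1 + 4×4 + 2×4 = 34; y_lin[4] = 4×3 + 4×1 + 2×4 = 24; y_lin[5] = 4×3 + 2×1 = 14; y_lin[6] = 2×3 = 6 → [8, 24, 34, 34, 24, 14, 6]. Circular (length 4): y[0] = 2×4 + 4×3 + 4×1 + 2×4 = 32; y[1] = 2×4 + 4×4 + 4×3 + 2×1 = 38; y[2] = 2×1 + 4×4 + 4×4 + 2×3 = 40; y[3] = 2×3 + 4×1 + 4×4 + 2×4 = 34 → [32, 38, 40, 34]

Linear: [8, 24, 34, 34, 24, 14, 6], Circular: [32, 38, 40, 34]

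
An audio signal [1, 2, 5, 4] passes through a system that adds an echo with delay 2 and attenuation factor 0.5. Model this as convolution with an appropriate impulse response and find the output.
Direct-path + delayed-attenuated-path model → impulse response h = [1, 0, 0.5] (1 at lag 0, 0.5 at lag 2). Output y[n] = x[n] + 0.5·x[n - 2] (with x[n] = 0 outside 0..3): y[0] = 1 + 0.5×0 = 1; y[1] = 2 + 0.5×0 = 2; y[2] = 5 + 0.5×1 = 5.5; y[3] = 4 + 0.5×2 = 5.0; y[4] = 0 + 0.5×5 = 2.5; y[5] = 0 + 0.5×4 = 2.0. So y = [1, 2, 5.5, 5.0, 2.5, 2.0]

[1, 2, 5.5, 5.0, 2.5, 2.0]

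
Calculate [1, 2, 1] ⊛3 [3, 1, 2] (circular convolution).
Use y[k] = Σ_j s[j]·t[(k-j) mod 3]. y[0] = 1×3 + 2×2 + 1×1 = 8; y[1] = 1×1 + 2×3 + 1×2 = 9; y[2] = 1×2 + 2×1 + 1×3 = 7. Result: [8, 9, 7]

[8, 9, 7]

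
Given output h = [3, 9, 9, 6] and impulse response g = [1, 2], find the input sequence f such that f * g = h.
Deconvolve h=[3, 9, 9, 6] by g=[1, 2]. Since g[0]=1, solve forward: f[0] = h[0] / 1 = 3; f[1] = (h[1] - 3×2) / 1 = 3; f[2] = (h[2] - 3×2) / 1 = 3. So f = [3, 3, 3]. Check by forward convolution: h[0] = 3×1 = 3; h[1] = 3×2 + 3×1 = 9; h[2] = 3×2 + 3×1 = 9; h[3] = 3×2 = 6

[3, 3, 3]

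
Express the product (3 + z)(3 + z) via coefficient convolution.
Ascending coefficients: a = [3, 1], b = [3, 1]. c[0] = 3×3 = 9; c[1] = 3×1 + 1×3 = 6; c[2] = 1×1 = 1. Result coefficients: [9, 6, 1] → 9 + 6z + z^2

9 + 6z + z^2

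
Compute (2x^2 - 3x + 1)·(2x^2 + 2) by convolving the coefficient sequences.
Ascending coefficients: a = [1, -3, 2], b = [2, 0, 2]. c[0] = 1×2 = 2; c[1] = 1×0 + -3×2 = -6; c[2] = 1×2 + -3×0 + 2×2 = 6; c[3] = -3×2 + 2×0 = -6; c[4] = 2×2 = 4. Result coefficients: [2, -6, 6, -6, 4] → 4x^4 - 6x^3 + 6x^2 - 6x + 2

4x^4 - 6x^3 + 6x^2 - 6x + 2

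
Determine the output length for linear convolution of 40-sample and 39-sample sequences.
Linear/full convolution length: m + n - 1 = 40 + 39 - 1 = 78

78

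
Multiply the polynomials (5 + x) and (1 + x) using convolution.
Ascending coefficients: a = [5, 1], b = [1, 1]. c[0] = 5×1 = 5; c[1] = 5×1 + 1×1 = 6; c[2] = 1×1 = 1. Result coefficients: [5, 6, 1] → 5 + 6x + x^2

5 + 6x + x^2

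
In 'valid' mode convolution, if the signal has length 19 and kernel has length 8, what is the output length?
'Valid' mode counts only positions where the kernel fully overlaps the signal: m - n + 1 = 19 - 8 + 1 = 12

12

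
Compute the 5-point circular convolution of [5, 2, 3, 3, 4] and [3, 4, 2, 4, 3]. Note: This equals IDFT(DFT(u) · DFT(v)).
Either evaluate y[k] = Σ_j u[j]·v[(k-j) mod 5] directly, or use IDFT(DFT(u) · DFT(v)). y[0] = 5×3 + 2×3 + 3×4 + 3×2 + 4×4 = 55; y[1] = 5×4 + 2×3 + 3×3 + 3×4 + 4×2 = 55; y[2] = 5×2 + 2×4 + 3×3 + 3×3 + 4×4 = 52; y[3] = 5×4 + 2×2 + 3×4 + 3×3 + 4×3 = 57; y[4] = 5×3 + 2×4 + 3×2 + 3×4 + 4×3 = 53. Result: [55, 55, 52, 57, 53]

[55, 55, 52, 57, 53]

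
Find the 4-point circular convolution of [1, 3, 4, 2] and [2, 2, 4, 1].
Use y[k] = Σ_j a[j]·b[(k-j) mod 4]. y[0] = 1×2 + 3×1 + 4×4 + 2×2 = 25; y[1] = 1×2 + 3×2 + 4×1 + 2×4 = 20; y[2] = 1×4 + 3×2 + 4×2 + 2×1 = 20; y[3] = 1×1 + 3×4 + 4×2 + 2×2 = 25. Result: [25, 20, 20, 25]

[25, 20, 20, 25]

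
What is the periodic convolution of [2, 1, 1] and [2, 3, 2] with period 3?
Use y[k] = Σ_j s[j]·t[(k-j) mod 3]. y[0] = 2×2 + 1×2 + 1×3 = 9; y[1] = 2×3 + 1×2 + 1×2 = 10; y[2] = 2×2 + 1×3 + 1×2 = 9. Result: [9, 10, 9]

[9, 10, 9]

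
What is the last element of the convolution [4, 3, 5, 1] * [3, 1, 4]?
Use y[k] = Σ_i a[i]·b[k-i] at k=5. y[5] = 1×4 = 4

4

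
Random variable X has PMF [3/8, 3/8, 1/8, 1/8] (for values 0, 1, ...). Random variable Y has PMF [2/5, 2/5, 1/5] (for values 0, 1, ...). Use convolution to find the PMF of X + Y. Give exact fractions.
P(X+Y=k) = Σ_i P(X=i)·P(Y=k-i) — a convolution of [3/8, 3/8, 1/8, 1/8] and [2/5, 2/5, 1/5]. P(X+Y=0) = (3/8)×(2/5) = 3/20; P(X+Y=1) = (3/8)×(2/5) + (3/8)×(2/5) = 3/20 + 3/20 = 3/10; P(X+Y=2) = (3/8)×(1/5) + (3/8)×(2/5) + (1/8)×(2/5) = 3/40 + 3/20 + 1/20 = 11/40; P(X+Y=3) = (3/8)×(1/5) + (1/8)×(2/5) + (1/8)×(2/5) = 3/40 + 1/20 + 1/20 = 7/40; P(X+Y=4) = (1/8)×(1/5) + (1/8)×(2/5) = 1/40 + 1/20 = 3/40; P(X+Y=5) = (1/8)×(1/5) = 1/40. PMF: [3/20, 3/10, 11/40, 7/40, 3/40, 1/40] (sums to 1 ✓)

[3/20, 3/10, 11/40, 7/40, 3/40, 1/40]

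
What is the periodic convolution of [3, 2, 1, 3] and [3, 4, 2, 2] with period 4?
Use y[k] = Σ_j f[j]·g[(k-j) mod 4]. y[0] = 3×3 + 2×2 + 1×2 + 3×4 = 27; y[1] = 3×4 + 2×3 + 1×2 + 3×2 = 26; y[2] = 3×2 + 2×4 + 1×3 + 3×2 = 23; y[3] = 3×2 + 2×2 + 1×4 + 3×3 = 23. Result: [27, 26, 23, 23]

[27, 26, 23, 23]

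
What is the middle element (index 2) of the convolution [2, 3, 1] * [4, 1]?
Use y[k] = Σ_i a[i]·b[k-i] at k=2. y[2] = 3×1 + 1×4 = 7

7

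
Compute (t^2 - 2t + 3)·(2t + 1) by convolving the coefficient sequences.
Ascending coefficients: a = [3, -2, 1], b = [1, 2]. c[0] = 3×1 = 3; c[1] = 3×2 + -2×1 = 4; c[2] = -2×2 + 1×1 = -3; c[3] = 1×2 = 2. Result coefficients: [3, 4, -3, 2] → 2t^3 - 3t^2 + 4t + 3

2t^3 - 3t^2 + 4t + 3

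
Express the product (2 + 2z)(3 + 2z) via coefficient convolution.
Ascending coefficients: a = [2, 2], b = [3, 2]. c[0] = 2×3 = 6; c[1] = 2×2 + 2×3 = 10; c[2] = 2×2 = 4. Result coefficients: [6, 10, 4] → 6 + 10z + 4z^2

6 + 10z + 4z^2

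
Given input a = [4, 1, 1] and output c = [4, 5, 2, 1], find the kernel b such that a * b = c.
Output length 4 = len(a) + len(b) - 1 ⇒ len(b) = 2. Solve b forward using b[k] = (c[k] - Σ_{i≥1} a[i]·b[k-i]) / a[0]: b[0] = c[0] / a[0] = 4 / 4 = 1; b[1] = (c[1] - 1×1) / a[0] = (5 - 1×1) / 4 = 1. So b = [1, 1]. Forward-check [4, 1, 1] * [1, 1]: c[0] = 4×1 = 4; c[1] = 4×1 + 1×1 = 5; c[2] = 1×1 + 1×1 = 2; c[3] = 1×1 = 1 → [4, 5, 2, 1] ✓

[1, 1]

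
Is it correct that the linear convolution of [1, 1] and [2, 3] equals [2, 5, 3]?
Recompute linear convolution of [1, 1] and [2, 3]: y[0] = 1×2 = 2; y[1] = 1×3 + 1×2 = 5; y[2] = 1×3 = 3 → [2, 5, 3]. Given [2, 5, 3] matches, so answer: Yes

Yes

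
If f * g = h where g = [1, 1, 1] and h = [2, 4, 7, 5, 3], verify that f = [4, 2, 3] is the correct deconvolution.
Forward-compute [4, 2, 3] * [1, 1, 1]: h[0] = 4×1 = 4; h[1] = 4×1 + 2×1 = 6; h[2] = 4×1 + 2×1 + 3×1 = 9; h[3] = 2×1 + 3×1 = 5; h[4] = 3×1 = 3 → [4, 6, 9, 5, 3]. Does not match given h = [2, 4, 7, 5, 3].

Not verified. [4, 2, 3] * [1, 1, 1] = [4, 6, 9, 5, 3], which differs from [2, 4, 7, 5, 3] at index 0.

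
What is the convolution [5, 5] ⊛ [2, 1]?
y[0] = 5×2 = 10; y[1] = 5×1 + 5×2 = 15; y[2] = 5×1 = 5

[10, 15, 5]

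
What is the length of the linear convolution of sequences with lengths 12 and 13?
Linear/full convolution length: m + n - 1 = 12 + 13 - 1 = 24

24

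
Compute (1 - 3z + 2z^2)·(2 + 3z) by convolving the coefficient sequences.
Ascending coefficients: a = [1, -3, 2], b = [2, 3]. c[0] = 1×2 = 2; c[1] = 1×3 + -3×2 = -3; c[2] = -3×3 + 2×2 = -5; c[3] = 2×3 = 6. Result coefficients: [2, -3, -5, 6] → 2 - 3z - 5z^2 + 6z^3

2 - 3z - 5z^2 + 6z^3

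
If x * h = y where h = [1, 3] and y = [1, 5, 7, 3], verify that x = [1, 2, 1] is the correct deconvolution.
Forward-compute [1, 2, 1] * [1, 3]: y[0] = 1×1 = 1; y[1] = 1×3 + 2×1 = 5; y[2] = 2×3 + 1×1 = 7; y[3] = 1×3 = 3 → [1, 5, 7, 3]. Matches given y = [1, 5, 7, 3], so verified.

Verified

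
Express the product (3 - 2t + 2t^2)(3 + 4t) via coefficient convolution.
Ascending coefficients: a = [3, -2, 2], b = [3, 4]. c[0] = 3×3 = 9; c[1] = 3×4 + -2×3 = 6; c[2] = -2×4 + 2×3 = -2; c[3] = 2×4 = 8. Result coefficients: [9, 6, -2, 8] → 9 + 6t - 2t^2 + 8t^3

9 + 6t - 2t^2 + 8t^3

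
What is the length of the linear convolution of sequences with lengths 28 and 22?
Linear/full convolution length: m + n - 1 = 28 + 22 - 1 = 49

49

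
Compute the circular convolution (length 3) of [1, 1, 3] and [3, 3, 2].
Use y[k] = Σ_j u[j]·v[(k-j) mod 3]. y[0] = 1×3 + 1×2 + 3×3 = 14; y[1] = 1×3 + 1×3 + 3×2 = 12; y[2] = 1×2 + 1×3 + 3×3 = 14. Result: [14, 12, 14]

[14, 12, 14]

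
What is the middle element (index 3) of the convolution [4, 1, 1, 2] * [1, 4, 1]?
Use y[k] = Σ_i a[i]·b[k-i] at k=3. y[3] = 1×1 + 1×4 + 2×1 = 7

7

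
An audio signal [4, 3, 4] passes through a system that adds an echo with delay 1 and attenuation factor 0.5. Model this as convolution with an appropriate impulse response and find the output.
Direct-path + delayed-attenuated-path model → impulse response h = [1, 0.5] (1 at lag 0, 0.5 at lag 1). Output y[n] = x[n] + 0.5·x[n - 1] (with x[n] = 0 outside 0..2): y[0] = 4 + 0.5×0 = 4; y[1] = 3 + 0.5×4 = 5.0; y[2] = 4 + 0.5×3 = 5.5; y[3] = 0 + 0.5×4 = 2.0. So y = [4, 5.0, 5.5, 2.0]

[4, 5.0, 5.5, 2.0]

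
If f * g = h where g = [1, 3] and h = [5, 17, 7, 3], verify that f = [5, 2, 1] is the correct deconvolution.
Forward-compute [5, 2, 1] * [1, 3]: h[0] = 5×1 = 5; h[1] = 5×3 + 2×1 = 17; h[2] = 2×3 + 1×1 = 7; h[3] = 1×3 = 3 → [5, 17, 7, 3]. Matches given h = [5, 17, 7, 3], so verified.

Verified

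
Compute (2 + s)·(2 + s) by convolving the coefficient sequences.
Ascending coefficients: a = [2, 1], b = [2, 1]. c[0] = 2×2 = 4; c[1] = 2×1 + 1×2 = 4; c[2] = 1×1 = 1. Result coefficients: [4, 4, 1] → 4 + 4s + s^2

4 + 4s + s^2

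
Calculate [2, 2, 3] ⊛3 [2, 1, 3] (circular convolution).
Use y[k] = Σ_j f[j]·g[(k-j) mod 3]. y[0] = 2×2 + 2×3 + 3×1 = 13; y[1] = 2×1 + 2×2 + 3×3 = 15; y[2] = 2×3 + 2×1 + 3×2 = 14. Result: [13, 15, 14]

[13, 15, 14]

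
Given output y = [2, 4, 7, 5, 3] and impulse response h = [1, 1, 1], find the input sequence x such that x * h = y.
Deconvolve y=[2, 4, 7, 5, 3] by h=[1, 1, 1]. Since h[0]=1, solve forward: x[0] = y[0] / 1 = 2; x[1] = (y[1] - 2×1) / 1 = 2; x[2] = (y[2] - 2×1 - 2×1) / 1 = 3. So x = [2, 2, 3]. Check by forward convolution: y[0] = 2×1 = 2; y[1] = 2×1 + 2×1 = 4; y[2] = 2×1 + 2×1 + 3×1 = 7; y[3] = 2×1 + 3×1 = 5; y[4] = 3×1 = 3

[2, 2, 3]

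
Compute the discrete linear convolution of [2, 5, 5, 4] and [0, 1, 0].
y[0] = 2×0 = 0; y[1] = 2×1 + 5×0 = 2; y[2] = 2×0 + 5×1 + 5×0 = 5; y[3] = 5×0 + 5×1 + 4×0 = 5; y[4] = 5×0 + 4×1 = 4; y[5] = 4×0 = 0

[0, 2, 5, 5, 4, 0]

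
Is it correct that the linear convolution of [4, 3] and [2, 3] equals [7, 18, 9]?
Recompute linear convolution of [4, 3] and [2, 3]: y[0] = 4×2 = 8; y[1] = 4×3 + 3×2 = 18; y[2] = 3×3 = 9 → [8, 18, 9]. Compare to given [7, 18, 9]: they differ at index 0: given 7, correct 8, so answer: No

No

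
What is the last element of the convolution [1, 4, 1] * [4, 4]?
Use y[k] = Σ_i a[i]·b[k-i] at k=3. y[3] = 1×4 = 4

4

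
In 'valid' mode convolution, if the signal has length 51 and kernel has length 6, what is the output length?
'Valid' mode counts only positions where the kernel fully overlaps the signal: m - n + 1 = 51 - 6 + 1 = 46

46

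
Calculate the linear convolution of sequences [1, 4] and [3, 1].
y[0] = 1×3 = 3; y[1] = 1×1 + 4×3 = 13; y[2] = 4×1 = 4

[3, 13, 4]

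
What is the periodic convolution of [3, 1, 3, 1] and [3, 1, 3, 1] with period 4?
Use y[k] = Σ_j s[j]·t[(k-j) mod 4]. y[0] = 3×3 + 1×1 + 3×3 + 1×1 = 20; y[1] = 3×1 + 1×3 + 3×1 + 1×3 = 12; y[2] = 3×3 + 1×1 + 3×3 + 1×1 = 20; y[3] = 3×1 + 1×3 + 3×1 + 1×3 = 12. Result: [20, 12, 20, 12]

[20, 12, 20, 12]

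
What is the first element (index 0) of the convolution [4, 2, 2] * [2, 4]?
Use y[k] = Σ_i a[i]·b[k-i] at k=0. y[0] = 4×2 = 8

8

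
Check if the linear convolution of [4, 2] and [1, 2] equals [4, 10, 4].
Recompute linear convolution of [4, 2] and [1, 2]: y[0] = 4×1 = 4; y[1] = 4×2 + 2×1 = 10; y[2] = 2×2 = 4 → [4, 10, 4]. Given [4, 10, 4] matches, so answer: Yes

Yes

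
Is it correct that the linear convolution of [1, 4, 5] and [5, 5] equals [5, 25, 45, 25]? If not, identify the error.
Recompute linear convolution of [1, 4, 5] and [5, 5]: y[0] = 1×5 = 5; y[1] = 1×5 + 4×5 = 25; y[2] = 4×5 + 5×5 = 45; y[3] = 5×5 = 25 → [5, 25, 45, 25]. Given [5, 25, 45, 25] matches, so answer: Yes

Yes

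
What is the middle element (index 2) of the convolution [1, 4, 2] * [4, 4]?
Use y[k] = Σ_i a[i]·b[k-i] at k=2. y[2] = 4×4 + 2×4 = 24

24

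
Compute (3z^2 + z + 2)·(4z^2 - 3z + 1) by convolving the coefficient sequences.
Ascending coefficients: a = [2, 1, 3], b = [1, -3, 4]. c[0] = 2×1 = 2; c[1] = 2×-3 + 1×1 = -5; c[2] = 2×4 + 1×-3 + 3×1 = 8; c[3] = 1×4 + 3×-3 = -5; c[4] = 3×4 = 12. Result coefficients: [2, -5, 8, -5, 12] → 12z^4 - 5z^3 + 8z^2 - 5z + 2

12z^4 - 5z^3 + 8z^2 - 5z + 2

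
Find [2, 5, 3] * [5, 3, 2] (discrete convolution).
y[0] = 2×5 = 10; y[1] = 2×3 + 5×5 = 31; y[2] = 2×2 + 5×3 + 3×5 = 34; y[3] = 5×2 + 3×3 = 19; y[4] = 3×2 = 6

[10, 31, 34, 19, 6]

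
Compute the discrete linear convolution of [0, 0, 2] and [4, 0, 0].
y[0] = 0×4 = 0; y[1] = 0×0 + 0×4 = 0; y[2] = 0×0 + 0×0 + 2×4 = 8; y[3] = 0×0 + 2×0 = 0; y[4] = 2×0 = 0

[0, 0, 8, 0, 0]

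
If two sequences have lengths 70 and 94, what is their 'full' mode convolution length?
Linear/full convolution length: m + n - 1 = 70 + 94 - 1 = 163

163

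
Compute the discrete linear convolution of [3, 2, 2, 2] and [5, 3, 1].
y[0] = 3×5 = 15; y[1] = 3×3 + 2×5 = 19; y[2] = 3×1 + 2×3 + 2×5 = 19; y[3] = 2×1 + 2×3 + 2×5 = 18; y[4] = 2×1 + 2×3 = 8; y[5] = 2×1 = 2

[15, 19, 19, 18, 8, 2]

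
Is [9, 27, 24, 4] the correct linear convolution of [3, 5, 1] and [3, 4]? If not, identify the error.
Recompute linear convolution of [3, 5, 1] and [3, 4]: y[0] = 3×3 = 9; y[1] = 3×4 + 5×3 = 27; y[2] = 5×4 + 1×3 = 23; y[3] = 1×4 = 4 → [9, 27, 23, 4]. Compare to given [9, 27, 24, 4]: they differ at index 2: given 24, correct 23, so answer: No

No. Error at index 2: given 24, correct 23.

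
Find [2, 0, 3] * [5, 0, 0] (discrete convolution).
y[0] = 2×5 = 10; y[1] = 2×0 + 0×5 = 0; y[2] = 2×0 + 0×0 + 3×5 = 15; y[3] = 0×0 + 3×0 = 0; y[4] = 3×0 = 0

[10, 0, 15, 0, 0]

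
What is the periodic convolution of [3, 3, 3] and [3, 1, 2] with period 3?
Use y[k] = Σ_j u[j]·v[(k-j) mod 3]. y[0] = 3×3 + 3×2 + 3×1 = 18; y[1] = 3×1 + 3×3 + 3×2 = 18; y[2] = 3×2 + 3×1 + 3×3 = 18. Result: [18, 18, 18]

[18, 18, 18]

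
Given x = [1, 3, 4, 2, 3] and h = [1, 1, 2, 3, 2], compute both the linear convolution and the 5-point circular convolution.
Linear: y_lin[0] = 1×1 = 1; y_lin[1] = 1×1 + 3×1 = 4; y_lin[2] = 1×2 + 3×1 + 4×1 = 9; y_lin[3] = 1×3 + 3×2 + 4×1 + 2×1 = 15; y_lin[4] = 1×2 + 3×3 + 4×2 + 2×1 + 3×1 = 24; y_lin[5] = 3×2 + 4×3 + 2×2 + 3×1 = 25; y_lin[6] = 4×2 + 2×3 + 3×2 = 20; y_lin[7] = 2×2 + 3×3 = 13; y_lin[8] = 3×2 = 6 → [1, 4, 9, 15, 24, 25, 20, 13, 6]. Circular (length 5): y[0] = 1×1 + 3×2 + 4×3 + 2×2 + 3×1 = 26; y[1] = 1×1 + 3×1 + 4×2 + 2×3 + 3×2 = 24; y[2] = 1×2 + 3×1 + 4×1 + 2×2 + 3×3 = 22; y[3] = 1×3 + 3×2 + 4×1 + 2×1 + 3×2 = 21; y[4] = 1×2 + 3×3 + 4×2 + 2×1 + 3×1 = 24 → [26, 24, 22, 21, 24]

Linear: [1, 4, 9, 15, 24, 25, 20, 13, 6], Circular: [26, 24, 22, 21, 24]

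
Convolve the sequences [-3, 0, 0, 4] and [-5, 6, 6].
y[0] = -3×-5 = 15; y[1] = -3×6 + 0×-5 = -18; y[2] = -3×6 + 0×6 + 0×-5 = -18; y[3] = 0×6 + 0×6 + 4×-5 = -20; y[4] = 0×6 + 4×6 = 24; y[5] = 4×6 = 24

[15, -18, -18, -20, 24, 24]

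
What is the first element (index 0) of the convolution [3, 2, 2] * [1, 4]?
Use y[k] = Σ_i a[i]·b[k-i] at k=0. y[0] = 3×1 = 3

3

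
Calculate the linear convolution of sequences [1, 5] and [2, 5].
y[0] = 1×2 = 2; y[1] = 1×5 + 5×2 = 15; y[2] = 5×5 = 25

[2, 15, 25]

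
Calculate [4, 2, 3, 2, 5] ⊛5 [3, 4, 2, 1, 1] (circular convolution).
Use y[k] = Σ_j s[j]·t[(k-j) mod 5]. y[0] = 4×3 + 2×1 + 3×1 + 2×2 + 5×4 = 41; y[1] = 4×4 + 2×3 + 3×1 + 2×1 + 5×2 = 37; y[2] = 4×2 + 2×4 + 3×3 + 2×1 + 5×1 = 32; y[3] = 4×1 + 2×2 + 3×4 + 2×3 + 5×1 = 31; y[4] = 4×1 + 2×1 + 3×2 + 2×4 + 5×3 = 35. Result: [41, 37, 32, 31, 35]

[41, 37, 32, 31, 35]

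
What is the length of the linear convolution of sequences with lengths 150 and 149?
Linear/full convolution length: m + n - 1 = 150 + 149 - 1 = 298

298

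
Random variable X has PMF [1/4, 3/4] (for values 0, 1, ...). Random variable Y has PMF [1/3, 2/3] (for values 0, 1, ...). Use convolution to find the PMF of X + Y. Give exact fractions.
P(X+Y=k) = Σ_i P(X=i)·P(Y=k-i) — a convolution of [1/4, 3/4] and [1/3, 2/3]. P(X+Y=0) = (1/4)×(1/3) = 1/12; P(X+Y=1) = (1/4)×(2/3) + (3/4)×(1/3) = 1/6 + 1/4 = 5/12; P(X+Y=2) = (3/4)×(2/3) = 1/2. PMF: [1/12, 5/12, 1/2] (sums to 1 ✓)

[1/12, 5/12, 1/2]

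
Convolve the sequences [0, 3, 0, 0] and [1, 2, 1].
y[0] = 0×1 = 0; y[1] = 0×2 + 3×1 = 3; y[2] = 0×1 + 3×2 + 0×1 = 6; y[3] = 3×1 + 0×2 + 0×1 = 3; y[4] = 0×1 + 0×2 = 0; y[5] = 0×1 = 0

[0, 3, 6, 3, 0, 0]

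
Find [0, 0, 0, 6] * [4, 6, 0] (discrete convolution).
y[0] = 0×4 = 0; y[1] = 0×6 + 0×4 = 0; y[2] = 0×0 + 0×6 + 0×4 = 0; y[3] = 0×0 + 0×6 + 6×4 = 24; y[4] = 0×0 + 6×6 = 36; y[5] = 6×0 = 0

[0, 0, 0, 24, 36, 0]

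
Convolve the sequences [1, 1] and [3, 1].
y[0] = 1×3 = 3; y[1] = 1×1 + 1×3 = 4; y[2] = 1×1 = 1

[3, 4, 1]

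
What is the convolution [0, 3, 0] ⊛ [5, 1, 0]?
y[0] = 0×5 = 0; y[1] = 0×1 + 3×5 = 15; y[2] = 0×0 + 3×1 + 0×5 = 3; y[3] = 3×0 + 0×1 = 0; y[4] = 0×0 = 0

[0, 15, 3, 0, 0]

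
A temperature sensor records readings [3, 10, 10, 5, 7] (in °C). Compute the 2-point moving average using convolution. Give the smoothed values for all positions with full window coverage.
2-point moving average kernel = [1, 1]. Apply in 'valid' mode (full window coverage): avg[0] = (3 + 10) / 2 = 6.5; avg[1] = (10 + 10) / 2 = 10.0; avg[2] = (10 + 5) / 2 = 7.5; avg[3] = (5 + 7) / 2 = 6.0. Smoothed values: [6.5, 10.0, 7.5, 6.0]

[6.5, 10.0, 7.5, 6.0]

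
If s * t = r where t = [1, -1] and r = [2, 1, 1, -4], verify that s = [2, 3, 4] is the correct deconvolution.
Forward-compute [2, 3, 4] * [1, -1]: r[0] = 2×1 = 2; r[1] = 2×-1 + 3×1 = 1; r[2] = 3×-1 + 4×1 = 1; r[3] = 4×-1 = -4 → [2, 1, 1, -4]. Matches given r = [2, 1, 1, -4], so verified.

Verified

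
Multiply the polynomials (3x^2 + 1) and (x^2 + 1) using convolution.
Ascending coefficients: a = [1, 0, 3], b = [1, 0, 1]. c[0] = 1×1 = 1; c[1] = 1×0 + 0×1 = 0; c[2] = 1×1 + 0×0 + 3×1 = 4; c[3] = 0×1 + 3×0 = 0; c[4] = 3×1 = 3. Result coefficients: [1, 0, 4, 0, 3] → 3x^4 + 4x^2 + 1

3x^4 + 4x^2 + 1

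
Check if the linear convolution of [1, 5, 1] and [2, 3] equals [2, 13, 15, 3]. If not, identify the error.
Recompute linear convolution of [1, 5, 1] and [2, 3]: y[0] = 1×2 = 2; y[1] = 1×3 + 5×2 = 13; y[2] = 5×3 + 1×2 = 17; y[3] = 1×3 = 3 → [2, 13, 17, 3]. Compare to given [2, 13, 15, 3]: they differ at index 2: given 15, correct 17, so answer: No

No. Error at index 2: given 15, correct 17.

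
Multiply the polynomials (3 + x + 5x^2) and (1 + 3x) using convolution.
Ascending coefficients: a = [3, 1, 5], b = [1, 3]. c[0] = 3×1 = 3; c[1] = 3×3 + 1×1 = 10; c[2] = 1×3 + 5×1 = 8; c[3] = 5×3 = 15. Result coefficients: [3, 10, 8, 15] → 3 + 10x + 8x^2 + 15x^3

3 + 10x + 8x^2 + 15x^3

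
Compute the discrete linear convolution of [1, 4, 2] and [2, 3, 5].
y[0] = 1×2 = 2; y[1] = 1×3 + 4×2 = 11; y[2] = 1×5 + 4×3 + 2×2 = 21; y[3] = 4×5 + 2×3 = 26; y[4] = 2×5 = 10

[2, 11, 21, 26, 10]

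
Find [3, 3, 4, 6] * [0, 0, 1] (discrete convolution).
y[0] = 3×0 = 0; y[1] = 3×0 + 3×0 = 0; y[2] = 3×1 + 3×0 + 4×0 = 3; y[3] = 3×1 + 4×0 + 6×0 = 3; y[4] = 4×1 + 6×0 = 4; y[5] = 6×1 = 6

[0, 0, 3, 3, 4, 6]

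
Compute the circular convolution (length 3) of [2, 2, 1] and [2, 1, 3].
Use y[k] = Σ_j f[j]·g[(k-j) mod 3]. y[0] = 2×2 + 2×3 + 1×1 = 11; y[1] = 2×1 + 2×2 + 1×3 = 9; y[2] = 2×3 + 2×1 + 1×2 = 10. Result: [11, 9, 10]

[11, 9, 10]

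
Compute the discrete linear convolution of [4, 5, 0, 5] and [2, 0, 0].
y[0] = 4×2 = 8; y[1] = 4×0 + 5×2 = 10; y[2] = 4×0 + 5×0 + 0×2 = 0; y[3] = 5×0 + 0×0 + 5×2 = 10; y[4] = 0×0 + 5×0 = 0; y[5] = 5×0 = 0

[8, 10, 0, 10, 0, 0]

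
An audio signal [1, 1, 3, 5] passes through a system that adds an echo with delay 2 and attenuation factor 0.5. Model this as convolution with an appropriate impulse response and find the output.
Direct-path + delayed-attenuated-path model → impulse response h = [1, 0, 0.5] (1 at lag 0, 0.5 at lag 2). Output y[n] = x[n] + 0.5·x[n - 2] (with x[n] = 0 outside 0..3): y[0] = 1 + 0.5×0 = 1; y[1] = 1 + 0.5×0 = 1; y[2] = 3 + 0.5×1 = 3.5; y[3] = 5 + 0.5×1 = 5.5; y[4] = 0 + 0.5×3 = 1.5; y[5] = 0 + 0.5×5 = 2.5. So y = [1, 1, 3.5, 5.5, 1.5, 2.5]

[1, 1, 3.5, 5.5, 1.5, 2.5]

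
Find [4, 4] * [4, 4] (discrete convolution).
y[0] = 4×4 = 16; y[1] = 4×4 + 4×4 = 32; y[2] = 4×4 = 16

[16, 32, 16]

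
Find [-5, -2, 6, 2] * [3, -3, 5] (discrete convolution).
y[0] = -5×3 = -15; y[1] = -5×-3 + -2×3 = 9; y[2] = -5×5 + -2×-3 + 6×3 = -1; y[3] = -2×5 + 6×-3 + 2×3 = -22; y[4] = 6×5 + 2×-3 = 24; y[5] = 2×5 = 10

[-15, 9, -1, -22, 24, 10]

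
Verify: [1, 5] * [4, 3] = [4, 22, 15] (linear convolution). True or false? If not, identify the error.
Recompute linear convolution of [1, 5] and [4, 3]: y[0] = 1×4 = 4; y[1] = 1×3 + 5×4 = 23; y[2] = 5×3 = 15 → [4, 23, 15]. Compare to given [4, 22, 15]: they differ at index 1: given 22, correct 23, so answer: No

No. Error at index 1: given 22, correct 23.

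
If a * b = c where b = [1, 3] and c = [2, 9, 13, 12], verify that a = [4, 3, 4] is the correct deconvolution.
Forward-compute [4, 3, 4] * [1, 3]: c[0] = 4×1 = 4; c[1] = 4×3 + 3×1 = 15; c[2] = 3×3 + 4×1 = 13; c[3] = 4×3 = 12 → [4, 15, 13, 12]. Does not match given c = [2, 9, 13, 12].

Not verified. [4, 3, 4] * [1, 3] = [4, 15, 13, 12], which differs from [2, 9, 13, 12] at index 0.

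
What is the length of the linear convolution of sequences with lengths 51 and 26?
Linear/full convolution length: m + n - 1 = 51 + 26 - 1 = 76

76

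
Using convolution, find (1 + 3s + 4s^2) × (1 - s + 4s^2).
Ascending coefficients: a = [1, 3, 4], b = [1, -1, 4]. c[0] = 1×1 = 1; c[1] = 1×-1 + 3×1 = 2; c[2] = 1×4 + 3×-1 + 4×1 = 5; c[3] = 3×4 + 4×-1 = 8; c[4] = 4×4 = 16. Result coefficients: [1, 2, 5, 8, 16] → 1 + 2s + 5s^2 + 8s^3 + 16s^4

1 + 2s + 5s^2 + 8s^3 + 16s^4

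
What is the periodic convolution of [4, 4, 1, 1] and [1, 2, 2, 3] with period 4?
Use y[k] = Σ_j f[j]·g[(k-j) mod 4]. y[0] = 4×1 + 4×3 + 1×2 + 1×2 = 20; y[1] = 4×2 + 4×1 + 1×3 + 1×2 = 17; y[2] = 4×2 + 4×2 + 1×1 + 1×3 = 20; y[3] = 4×3 + 4×2 + 1×2 + 1×1 = 23. Result: [20, 17, 20, 23]

[20, 17, 20, 23]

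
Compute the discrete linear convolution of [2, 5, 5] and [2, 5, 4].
y[0] = 2×2 = 4; y[1] = 2×5 + 5×2 = 20; y[2] = 2×4 + 5×5 + 5×2 = 43; y[3] = 5×4 + 5×5 = 45; y[4] = 5×4 = 20

[4, 20, 43, 45, 20]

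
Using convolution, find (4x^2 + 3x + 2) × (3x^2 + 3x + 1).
Ascending coefficients: a = [2, 3, 4], b = [1, 3, 3]. c[0] = 2×1 = 2; c[1] = 2×3 + 3×1 = 9; c[2] = 2×3 + 3×3 + 4×1 = 19; c[3] = 3×3 + 4×3 = 21; c[4] = 4×3 = 12. Result coefficients: [2, 9, 19, 21, 12] → 12x^4 + 21x^3 + 19x^2 + 9x + 2

12x^4 + 21x^3 + 19x^2 + 9x + 2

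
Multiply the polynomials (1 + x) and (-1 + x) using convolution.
Ascending coefficients: a = [1, 1], b = [-1, 1]. c[0] = 1×-1 = -1; c[1] = 1×1 + 1×-1 = 0; c[2] = 1×1 = 1. Result coefficients: [-1, 0, 1] → -1 + x^2

-1 + x^2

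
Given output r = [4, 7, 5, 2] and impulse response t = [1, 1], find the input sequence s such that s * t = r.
Deconvolve r=[4, 7, 5, 2] by t=[1, 1]. Since t[0]=1, solve forward: s[0] = r[0] / 1 = 4; s[1] = (r[1] - 4×1) / 1 = 3; s[2] = (r[2] - 3×1) / 1 = 2. So s = [4, 3, 2]. Check by forward convolution: r[0] = 4×1 = 4; r[1] = 4×1 + 3×1 = 7; r[2] = 3×1 + 2×1 = 5; r[3] = 2×1 = 2

[4, 3, 2]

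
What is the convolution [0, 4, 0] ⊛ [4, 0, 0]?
y[0] = 0×4 = 0; y[1] = 0×0 + 4×4 = 16; y[2] = 0×0 + 4×0 + 0×4 = 0; y[3] = 4×0 + 0×0 = 0; y[4] = 0×0 = 0

[0, 16, 0, 0, 0]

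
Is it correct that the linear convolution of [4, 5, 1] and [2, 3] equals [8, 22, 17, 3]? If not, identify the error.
Recompute linear convolution of [4, 5, 1] and [2, 3]: y[0] = 4×2 = 8; y[1] = 4×3 + 5×2 = 22; y[2] = 5×3 + 1×2 = 17; y[3] = 1×3 = 3 → [8, 22, 17, 3]. Given [8, 22, 17, 3] matches, so answer: Yes

Yes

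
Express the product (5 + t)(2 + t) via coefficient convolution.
Ascending coefficients: a = [5, 1], b = [2, 1]. c[0] = 5×2 = 10; c[1] = 5×1 + 1×2 = 7; c[2] = 1×1 = 1. Result coefficients: [10, 7, 1] → 10 + 7t + t^2

10 + 7t + t^2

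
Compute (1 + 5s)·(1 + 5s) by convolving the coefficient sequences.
Ascending coefficients: a = [1, 5], b = [1, 5]. c[0] = 1×1 = 1; c[1] = 1×5 + 5×1 = 10; c[2] = 5×5 = 25. Result coefficients: [1, 10, 25] → 1 + 10s + 25s^2

1 + 10s + 25s^2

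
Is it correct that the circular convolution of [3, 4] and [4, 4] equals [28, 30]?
Recompute circular convolution of [3, 4] and [4, 4]: y[0] = 3×4 + 4×4 = 28; y[1] = 3×4 + 4×4 = 28 → [28, 28]. Compare to given [28, 30]: they differ at index 1: given 30, correct 28, so answer: No

No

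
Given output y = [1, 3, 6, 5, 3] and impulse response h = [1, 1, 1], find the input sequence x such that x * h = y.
Deconvolve y=[1, 3, 6, 5, 3] by h=[1, 1, 1]. Since h[0]=1, solve forward: x[0] = y[0] / 1 = 1; x[1] = (y[1] - 1×1) / 1 = 2; x[2] = (y[2] - 2×1 - 1×1) / 1 = 3. So x = [1, 2, 3]. Check by forward convolution: y[0] = 1×1 = 1; y[1] = 1×1 + 2×1 = 3; y[2] = 1×1 + 2×1 + 3×1 = 6; y[3] = 2×1 + 3×1 = 5; y[4] = 3×1 = 3

[1, 2, 3]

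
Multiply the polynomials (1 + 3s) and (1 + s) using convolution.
Ascending coefficients: a = [1, 3], b = [1, 1]. c[0] = 1×1 = 1; c[1] = 1×1 + 3×1 = 4; c[2] = 3×1 = 3. Result coefficients: [1, 4, 3] → 1 + 4s + 3s^2

1 + 4s + 3s^2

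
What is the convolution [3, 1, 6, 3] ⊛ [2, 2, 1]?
y[0] = 3×2 = 6; y[1] = 3×2 + 1×2 = 8; y[2] = 3×1 + 1×2 + 6×2 = 17; y[3] = 1×1 + 6×2 + 3×2 = 19; y[4] = 6×1 + 3×2 = 12; y[5] = 3×1 = 3

[6, 8, 17, 19, 12, 3]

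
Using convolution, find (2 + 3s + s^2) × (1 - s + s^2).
Ascending coefficients: a = [2, 3, 1], b = [1, -1, 1]. c[0] = 2×1 = 2; c[1] = 2×-1 + 3×1 = 1; c[2] = 2×1 + 3×-1 + 1×1 = 0; c[3] = 3×1 + 1×-1 = 2; c[4] = 1×1 = 1. Result coefficients: [2, 1, 0, 2, 1] → 2 + s + 2s^3 + s^4

2 + s + 2s^3 + s^4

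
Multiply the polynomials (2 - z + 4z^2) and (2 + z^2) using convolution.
Ascending coefficients: a = [2, -1, 4], b = [2, 0, 1]. c[0] = 2×2 = 4; c[1] = 2×0 + -1×2 = -2; c[2] = 2×1 + -1×0 + 4×2 = 10; c[3] = -1×1 + 4×0 = -1; c[4] = 4×1 = 4. Result coefficients: [4, -2, 10, -1, 4] → 4 - 2z + 10z^2 - z^3 + 4z^4

4 - 2z + 10z^2 - z^3 + 4z^4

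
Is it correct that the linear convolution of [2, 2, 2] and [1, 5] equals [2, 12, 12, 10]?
Recompute linear convolution of [2, 2, 2] and [1, 5]: y[0] = 2×1 = 2; y[1] = 2×5 + 2×1 = 12; y[2] = 2×5 + 2×1 = 12; y[3] = 2×5 = 10 → [2, 12, 12, 10]. Given [2, 12, 12, 10] matches, so answer: Yes

Yes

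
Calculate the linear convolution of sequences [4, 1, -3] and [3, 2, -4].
y[0] = 4×3 = 12; y[1] = 4×2 + 1×3 = 11; y[2] = 4×-4 + 1×2 + -3×3 = -23; y[3] = 1×-4 + -3×2 = -10; y[4] = -3×-4 = 12

[12, 11, -23, -10, 12]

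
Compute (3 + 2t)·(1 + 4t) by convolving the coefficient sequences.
Ascending coefficients: a = [3, 2], b = [1, 4]. c[0] = 3×1 = 3; c[1] = 3×4 + 2×1 = 14; c[2] = 2×4 = 8. Result coefficients: [3, 14, 8] → 3 + 14t + 8t^2

3 + 14t + 8t^2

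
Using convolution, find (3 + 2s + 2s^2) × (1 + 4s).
Ascending coefficients: a = [3, 2, 2], b = [1, 4]. c[0] = 3×1 = 3; c[1] = 3×4 + 2×1 = 14; c[2] = 2×4 + 2×1 = 10; c[3] = 2×4 = 8. Result coefficients: [3, 14, 10, 8] → 3 + 14s + 10s^2 + 8s^3

3 + 14s + 10s^2 + 8s^3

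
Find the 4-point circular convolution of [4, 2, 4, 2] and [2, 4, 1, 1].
Use y[k] = Σ_j x[j]·h[(k-j) mod 4]. y[0] = 4×2 + 2×1 + 4×1 + 2×4 = 22; y[1] = 4×4 + 2×2 + 4×1 + 2×1 = 26; y[2] = 4×1 + 2×4 + 4×2 + 2×1 = 22; y[3] = 4×1 + 2×1 + 4×4 + 2×2 = 26. Result: [22, 26, 22, 26]

[22, 26, 22, 26]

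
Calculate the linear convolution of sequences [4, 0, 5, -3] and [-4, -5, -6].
y[0] = 4×-4 = -16; y[1] = 4×-5 + 0×-4 = -20; y[2] = 4×-6 + 0×-5 + 5×-4 = -44; y[3] = 0×-6 + 5×-5 + -3×-4 = -13; y[4] = 5×-6 + -3×-5 = -15; y[5] = -3×-6 = 18

[-16, -20, -44, -13, -15, 18]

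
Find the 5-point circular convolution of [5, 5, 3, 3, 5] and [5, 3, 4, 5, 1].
Use y[k] = Σ_j u[j]·v[(k-j) mod 5]. y[0] = 5×5 + 5×1 + 3×5 + 3×4 + 5×3 = 72; y[1] = 5×3 + 5×5 + 3×1 + 3×5 + 5×4 = 78; y[2] = 5×4 + 5×3 + 3×5 + 3×1 + 5×5 = 78; y[3] = 5×5 + 5×4 + 3×3 + 3×5 + 5×1 = 74; y[4] = 5×1 + 5×5 + 3×4 + 3×3 + 5×5 = 76. Result: [72, 78, 78, 74, 76]

[72, 78, 78, 74, 76]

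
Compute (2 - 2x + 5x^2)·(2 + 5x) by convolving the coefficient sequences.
Ascending coefficients: a = [2, -2, 5], b = [2, 5]. c[0] = 2×2 = 4; c[1] = 2×5 + -2×2 = 6; c[2] = -2×5 + 5×2 = 0; c[3] = 5×5 = 25. Result coefficients: [4, 6, 0, 25] → 4 + 6x + 25x^3

4 + 6x + 25x^3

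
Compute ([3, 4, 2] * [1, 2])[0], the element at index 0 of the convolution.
Use y[k] = Σ_i a[i]·b[k-i] at k=0. y[0] = 3×1 = 3

3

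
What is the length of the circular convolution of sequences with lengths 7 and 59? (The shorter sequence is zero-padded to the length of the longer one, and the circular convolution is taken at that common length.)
Circular convolution (zero-padding the shorter input) has length max(m, n) = max(7, 59) = 59

59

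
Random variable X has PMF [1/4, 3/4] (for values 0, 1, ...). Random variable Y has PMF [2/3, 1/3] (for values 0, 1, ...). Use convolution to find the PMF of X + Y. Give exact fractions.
P(X+Y=k) = Σ_i P(X=i)·P(Y=k-i) — a convolution of [1/4, 3/4] and [2/3, 1/3]. P(X+Y=0) = (1/4)×(2/3) = 1/6; P(X+Y=1) = (1/4)×(1/3) + (3/4)×(2/3) = 1/12 + 1/2 = 7/12; P(X+Y=2) = (3/4)×(1/3) = 1/4. PMF: [1/6, 7/12, 1/4] (sums to 1 ✓)

[1/6, 7/12, 1/4]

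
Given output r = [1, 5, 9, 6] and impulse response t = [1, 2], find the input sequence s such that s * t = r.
Deconvolve r=[1, 5, 9, 6] by t=[1, 2]. Since t[0]=1, solve forward: s[0] = r[0] / 1 = 1; s[1] = (r[1] - 1×2) / 1 = 3; s[2] = (r[2] - 3×2) / 1 = 3. So s = [1, 3, 3]. Check by forward convolution: r[0] = 1×1 = 1; r[1] = 1×2 + 3×1 = 5; r[2] = 3×2 + 3×1 = 9; r[3] = 3×2 = 6

[1, 3, 3]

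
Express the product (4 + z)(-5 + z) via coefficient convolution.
Ascending coefficients: a = [4, 1], b = [-5, 1]. c[0] = 4×-5 = -20; c[1] = 4×1 + 1×-5 = -1; c[2] = 1×1 = 1. Result coefficients: [-20, -1, 1] → -20 - z + z^2

-20 - z + z^2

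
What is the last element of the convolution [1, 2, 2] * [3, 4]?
Use y[k] = Σ_i a[i]·b[k-i] at k=3. y[3] = 2×4 = 8

8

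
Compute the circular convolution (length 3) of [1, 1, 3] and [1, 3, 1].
Use y[k] = Σ_j s[j]·t[(k-j) mod 3]. y[0] = 1×1 + 1×1 + 3×3 = 11; y[1] = 1×3 + 1×1 + 3×1 = 7; y[2] = 1×1 + 1×3 + 3×1 = 7. Result: [11, 7, 7]

[11, 7, 7]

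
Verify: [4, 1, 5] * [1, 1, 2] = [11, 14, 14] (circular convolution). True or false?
Recompute circular convolution of [4, 1, 5] and [1, 1, 2]: y[0] = 4×1 + 1×2 + 5×1 = 11; y[1] = 4×1 + 1×1 + 5×2 = 15; y[2] = 4×2 + 1×1 + 5×1 = 14 → [11, 15, 14]. Compare to given [11, 14, 14]: they differ at index 1: given 14, correct 15, so answer: No

No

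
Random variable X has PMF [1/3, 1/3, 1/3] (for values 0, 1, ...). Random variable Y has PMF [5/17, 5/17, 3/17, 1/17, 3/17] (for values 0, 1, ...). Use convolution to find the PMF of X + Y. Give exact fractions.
P(X+Y=k) = Σ_i P(X=i)·P(Y=k-i) — a convolution of [1/3, 1/3, 1/3] and [5/17, 5/17, 3/17, 1/17, 3/17]. P(X+Y=0) = (1/3)×(5/17) = 5/51; P(X+Y=1) = (1/3)×(5/17) + (1/3)×(5/17) = 5/51 + 5/51 = 10/51; P(X+Y=2) = (1/3)×(3/17) + (1/3)×(5/17) + (1/3)×(5/17) = 1/17 + 5/51 + 5/51 = 13/51; P(X+Y=3) = (1/3)×(1/17) + (1/3)×(3/17) + (1/3)×(5/17) = 1/51 + 1/17 + 5/51 = 3/17; P(X+Y=4) = (1/3)×(3/17) + (1/3)×(1/17) + (1/3)×(3/17) = 1/17 + 1/51 + 1/17 = 7/51; P(X+Y=5) = (1/3)×(3/17) + (1/3)×(1/17) = 1/17 + 1/51 = 4/51; P(X+Y=6) = (1/3)×(3/17) = 1/17. PMF: [5/51, 10/51, 13/51, 3/17, 7/51, 4/51, 1/17] (sums to 1 ✓)

[5/51, 10/51, 13/51, 3/17, 7/51, 4/51, 1/17]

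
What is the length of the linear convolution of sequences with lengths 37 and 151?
Linear/full convolution length: m + n - 1 = 37 + 151 - 1 = 187

187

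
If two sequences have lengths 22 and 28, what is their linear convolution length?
Linear/full convolution length: m + n - 1 = 22 + 28 - 1 = 49

49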